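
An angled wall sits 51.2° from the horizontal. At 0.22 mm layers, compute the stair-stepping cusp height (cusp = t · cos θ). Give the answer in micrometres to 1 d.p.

h_c = t·cos θ = 0.22 × 0.6266 = 0.137852 mm (137.9 μm).

137.9 μm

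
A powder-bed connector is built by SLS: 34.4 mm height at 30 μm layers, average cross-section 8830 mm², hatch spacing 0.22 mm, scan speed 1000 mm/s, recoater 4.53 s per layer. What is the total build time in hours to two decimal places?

Number of layers: 34.4 / 0.03 → 1147 (rounded up).
Per-layer scan distance: 8830 / 0.22 → 40136.4 mm.
Scan time per layer = 40136.4 / 1000, so 40.1364 s.
Time per layer: 40.1364 + 4.53 → 44.6664 s.
Total: 1147 × 44.6664 s = 51232.3608 s → 14.23 hours.

14.23 hours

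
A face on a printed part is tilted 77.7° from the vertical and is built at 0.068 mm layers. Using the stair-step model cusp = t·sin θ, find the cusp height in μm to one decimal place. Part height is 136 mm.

Cusp = layer height × sin(77.7°) = 0.068 × 0.9770 = 0.066436 mm = 66.4 μm.

66.4 μm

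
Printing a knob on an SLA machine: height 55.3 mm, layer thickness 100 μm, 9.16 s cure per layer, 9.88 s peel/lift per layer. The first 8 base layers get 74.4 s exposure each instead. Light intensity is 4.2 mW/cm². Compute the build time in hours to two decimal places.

3.07 hours

Layer count = ceil(55.3 / 0.1) = 553.
Burn-in layers = 8 × (74.4 + 9.88) = 674.24 s.
Regular layers: 545 × (9.16 + 9.88) → 10376.8 s.
Sum: 674.24 + 10376.8 = 11051.04 s → 3.07 hours.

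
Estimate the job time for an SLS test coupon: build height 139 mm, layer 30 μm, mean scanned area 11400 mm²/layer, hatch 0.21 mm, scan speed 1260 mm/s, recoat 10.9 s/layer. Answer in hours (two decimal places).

69.49 hours

Number of layers: 139 / 0.03 → 4634 (rounded up).
Hatch length per layer = 11400 / 0.21 = 54285.7 mm.
Scan time per layer = 54285.7 / 1260, so 43.0839 s.
Time per layer = 43.0839 + 10.9 = 53.9839 s.
4634 layers × 53.9839 s/layer = 250161.3926 s, i.e. 69.49 hours.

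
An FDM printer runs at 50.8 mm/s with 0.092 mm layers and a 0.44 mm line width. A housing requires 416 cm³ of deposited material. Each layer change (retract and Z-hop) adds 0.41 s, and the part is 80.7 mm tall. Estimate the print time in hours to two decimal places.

Bead cross-section = 0.092 × 0.44 = 0.04048 mm².
Path length: 416000 mm³ / 0.04048 mm² → 10276679.8 mm.
Extrusion time: 10276679.8 / 50.8 → 202296.8 s.
Layers = ⌈80.7/0.092⌉ = 878.
Z-hop total = 878 × 0.41, so 359.98 s.
Total = 202296.8 + 359.98 = 202656.78 s = 56.29 hours.

56.29 hours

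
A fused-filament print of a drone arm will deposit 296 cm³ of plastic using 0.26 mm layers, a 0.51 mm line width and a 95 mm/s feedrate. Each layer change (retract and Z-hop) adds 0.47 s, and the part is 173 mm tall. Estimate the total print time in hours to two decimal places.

Bead cross-section = 0.26 × 0.51 = 0.1326 mm².
Toolpath length = 296 cm³ / 0.1326 mm² = 296000 / 0.1326 = 2232277.5 mm.
Time extruding = 2232277.5 / 95 = 23497.7 s.
Layer count = ceil(173 / 0.26) = 666.
Non-print overhead = 666 × 0.47, so 313.02 s.
Total = 23497.7 + 313.02 = 23810.72 s = 6.61 hours.

6.61 hours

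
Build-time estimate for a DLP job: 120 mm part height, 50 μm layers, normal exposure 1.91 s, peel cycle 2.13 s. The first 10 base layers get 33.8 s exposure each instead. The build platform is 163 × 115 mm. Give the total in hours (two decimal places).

Number of layers: 120 / 0.05 → 2400 (rounded up).
Bottom layers = 10 × (33.8 + 2.13), so 359.3 s.
Normal layers = 2390 × (1.91 + 2.13), so 9655.6 s.
Sum: 359.3 + 9655.6 = 10014.9 s → 2.78 hours.

2.78 hours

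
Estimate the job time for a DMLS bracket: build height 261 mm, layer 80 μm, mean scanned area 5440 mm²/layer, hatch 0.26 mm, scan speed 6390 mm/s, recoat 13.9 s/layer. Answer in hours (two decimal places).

Number of layers: 261 / 0.08 → 3263 (rounded up).
Hatch length per layer: 5440 / 0.26 → 20923.1 mm.
Per-layer scan time = 20923.1 / 6390, so 3.2744 s.
Time per layer: 3.2744 + 13.9 → 17.1744 s.
Build time = 3263 × 17.1744 = 56040.0672 s = 15.57 hours.

15.57 hours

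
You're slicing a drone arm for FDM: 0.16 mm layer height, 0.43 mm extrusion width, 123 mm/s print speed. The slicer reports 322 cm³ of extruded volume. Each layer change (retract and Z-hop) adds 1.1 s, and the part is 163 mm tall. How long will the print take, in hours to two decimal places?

10.88 hours

Extrusion cross-section: 0.16 × 0.43 → 0.0688 mm².
Total extruded path = 322000/0.0688 = 4680232.6 mm.
Time extruding = 4680232.6 / 123 = 38050.7 s.
Layer count = ceil(163 / 0.16) = 1019.
Z-hop total = 1019 × 1.1 = 1120.9 s.
Altogether 38050.7 + 1120.9 = 39171.6 s, i.e. 10.88 hours.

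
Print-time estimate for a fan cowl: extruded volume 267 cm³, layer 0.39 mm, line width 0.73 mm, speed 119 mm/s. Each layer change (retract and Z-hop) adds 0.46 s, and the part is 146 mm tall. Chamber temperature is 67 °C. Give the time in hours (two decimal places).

2.24 hours

Extrusion cross-section = 0.39 × 0.73 = 0.2847 mm².
Toolpath length = 267 cm³ / 0.2847 mm² = 267000 / 0.2847 = 937829.3 mm.
Extrusion time = 937829.3 / 119, so 7880.9 s.
Layer count = ceil(146 / 0.39) = 375.
Z-hop total: 375 × 0.46 → 172.5 s.
Altogether 7880.9 + 172.5 = 8053.4 s, i.e. 2.24 hours.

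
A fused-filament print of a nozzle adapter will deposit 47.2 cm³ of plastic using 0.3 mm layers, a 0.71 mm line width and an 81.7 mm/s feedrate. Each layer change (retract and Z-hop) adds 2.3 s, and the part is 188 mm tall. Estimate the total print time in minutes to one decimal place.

Bead cross-section = 0.3 × 0.71, so 0.213 mm².
Toolpath length = 47.2 cm³ / 0.213 mm² = 47200 / 0.213 = 221596.2 mm.
Print-move time = 221596.2 / 81.7 = 2712.3 s.
Layers = ⌈188/0.3⌉ = 627.
Non-print overhead: 627 × 2.3 → 1442.1 s.
Altogether 2712.3 + 1442.1 = 4154.4 s, i.e. 69.2 minutes.

69.2 minutes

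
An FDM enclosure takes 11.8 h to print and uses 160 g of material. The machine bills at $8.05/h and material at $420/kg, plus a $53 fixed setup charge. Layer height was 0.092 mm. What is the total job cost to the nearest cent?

$215.19

Machine-time cost = 8.05 × 11.8 = $94.99.
Material charge = 420 × 160/1000 = $67.20.
Adding setup: 94.99 + 67.20 + 53 → $215.19.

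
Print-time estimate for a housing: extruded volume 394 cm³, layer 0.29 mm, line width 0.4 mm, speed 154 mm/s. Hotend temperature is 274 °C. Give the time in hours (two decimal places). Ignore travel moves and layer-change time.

Extrusion cross-section: 0.29 × 0.4 → 0.116 mm².
Path length: 394000 mm³ / 0.116 mm² → 3396551.7 mm.
Print-move time = 3396551.7 / 154, so 22055.5 s.
Converting: 22055.5 s = 6.13 hours.

6.13 hours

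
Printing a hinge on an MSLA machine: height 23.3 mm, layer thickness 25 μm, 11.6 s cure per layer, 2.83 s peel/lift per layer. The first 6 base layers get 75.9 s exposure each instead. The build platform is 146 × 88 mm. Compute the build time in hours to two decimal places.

Layers = ⌈23.3/0.025⌉ = 932.
Bottom layers = 6 × (75.9 + 2.83) = 472.38 s.
Remaining layers: 926 × (11.6 + 2.83) → 13362.18 s.
Sum: 472.38 + 13362.18 = 13834.56 s → 3.84 hours.

3.84 hours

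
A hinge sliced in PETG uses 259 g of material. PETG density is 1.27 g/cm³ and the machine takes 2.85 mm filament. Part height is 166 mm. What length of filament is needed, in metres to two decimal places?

31.97 m

Extruded volume: 259/1.27 = 203.937 cm³ (203937 mm³).
Filament cross-section = π × (2.85/2)² = 6.3794 mm².
Length = 203937 / 6.3794 = 31968.05 mm = 31.97 m.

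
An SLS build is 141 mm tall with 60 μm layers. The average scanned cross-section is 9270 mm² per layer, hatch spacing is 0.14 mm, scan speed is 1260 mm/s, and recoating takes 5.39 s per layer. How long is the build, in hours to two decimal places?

Layer count = ceil(141 / 0.06) = 2350.
Scan path per layer: 9270 / 0.14 → 66214.3 mm.
Per-layer scan time: 66214.3 / 1260 → 52.551 s.
Per-layer time = 52.551 + 5.39, so 57.941 s.
Total: 2350 × 57.941 s = 136161.35 s → 37.82 hours.

37.82 hours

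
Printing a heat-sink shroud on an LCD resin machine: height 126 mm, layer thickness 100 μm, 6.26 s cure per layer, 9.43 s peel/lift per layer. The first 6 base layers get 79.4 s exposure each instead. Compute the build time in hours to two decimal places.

Layer count = ceil(126 / 0.1) = 1260.
Base layers = 6 × (79.4 + 9.43) = 532.98 s.
Regular layers: 1254 × (6.26 + 9.43) → 19675.26 s.
Total = 532.98 + 19675.26 = 20208.24 s = 5.61 hours.

5.61 hours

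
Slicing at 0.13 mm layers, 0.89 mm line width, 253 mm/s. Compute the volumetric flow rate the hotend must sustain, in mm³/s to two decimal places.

29.27

Extrusion cross-section: 0.13 × 0.89 → 0.1157 mm².
Volumetric flow = 253 × 0.1157 = 29.27 mm³/s.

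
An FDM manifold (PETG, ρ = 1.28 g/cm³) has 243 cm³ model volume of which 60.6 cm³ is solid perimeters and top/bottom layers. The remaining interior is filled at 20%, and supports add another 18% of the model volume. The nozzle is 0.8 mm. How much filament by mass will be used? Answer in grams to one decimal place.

Infill region = 243 − 60.6 = 182.4 cm³.
Infill deposited: 0.20 × 182.4 → 36.48 cm³.
Support: 0.18 × 243 → 43.74 cm³.
Total extruded = 60.6 + 36.48 + 43.74, so 140.82 cm³.
Mass = 140.82 × 1.28 = 180.2496 g.

180.2 g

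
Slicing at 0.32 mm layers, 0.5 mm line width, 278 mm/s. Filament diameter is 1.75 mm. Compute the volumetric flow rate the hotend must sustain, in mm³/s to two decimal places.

A = 0.32 × 0.5 = 0.16 mm².
Q = v·A = 278 × 0.16 = 44.48 mm³/s.

44.48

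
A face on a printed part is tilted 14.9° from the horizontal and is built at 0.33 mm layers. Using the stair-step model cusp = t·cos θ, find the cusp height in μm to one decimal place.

h_c = t·cos θ = 0.33 × 0.9664 = 0.318912 mm (318.9 μm).

318.9 μm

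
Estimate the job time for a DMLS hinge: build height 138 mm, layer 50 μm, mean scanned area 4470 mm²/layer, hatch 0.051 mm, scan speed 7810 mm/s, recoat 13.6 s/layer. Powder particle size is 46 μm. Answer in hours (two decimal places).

19.03 hours

Number of layers: 138 / 0.05 → 2760 (rounded up).
Hatch length per layer: 4470 / 0.051 → 87647.1 mm.
Scan time per layer = 87647.1 / 7810, so 11.2224 s.
Time per layer = 11.2224 + 13.6 = 24.8224 s.
2760 layers × 24.8224 s/layer = 68509.824 s, i.e. 19.03 hours.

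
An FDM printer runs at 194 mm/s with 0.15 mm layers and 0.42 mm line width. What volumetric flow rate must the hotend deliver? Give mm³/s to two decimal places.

12.22

Extrusion cross-section = 0.15 × 0.42, so 0.063 mm².
Q = v·A = 194 × 0.063 = 12.22 mm³/s.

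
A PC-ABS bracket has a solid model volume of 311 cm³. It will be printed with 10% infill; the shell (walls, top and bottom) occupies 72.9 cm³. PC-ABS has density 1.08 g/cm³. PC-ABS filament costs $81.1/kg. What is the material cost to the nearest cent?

$8.47

Volume inside the shell = 311 − 72.9, so 238.1 cm³.
Infill deposited: 0.10 × 238.1 → 23.81 cm³.
Total printed volume = 72.9 + 23.81, so 96.71 cm³.
Mass: 96.71 × 1.08 → 104.4468 g.
At $81.1/kg: 104.4468/1000 × 81.1 = $8.47.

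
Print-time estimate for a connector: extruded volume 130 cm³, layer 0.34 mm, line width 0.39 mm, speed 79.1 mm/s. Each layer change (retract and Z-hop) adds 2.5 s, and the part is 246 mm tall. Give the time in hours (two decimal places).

Bead cross-section = 0.34 × 0.39, so 0.1326 mm².
Path length: 130000 mm³ / 0.1326 mm² → 980392.2 mm.
Print-move time: 980392.2 / 79.1 → 12394.3 s.
Number of layers: 246 / 0.34 → 724 (rounded up).
Non-print overhead = 724 × 2.5 = 1810 s.
Altogether 12394.3 + 1810 = 14204.3 s, i.e. 3.95 hours.

3.95 hours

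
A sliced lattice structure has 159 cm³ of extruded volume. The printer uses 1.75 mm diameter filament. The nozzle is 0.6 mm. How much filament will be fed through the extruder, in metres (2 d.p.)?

66.10 m

Filament cross-section = π × (1.75/2)² = 2.4053 mm².
Length = 159 cm³ / 2.4053 mm² = 159000 / 2.4053 = 66104.02 mm = 66.10 m.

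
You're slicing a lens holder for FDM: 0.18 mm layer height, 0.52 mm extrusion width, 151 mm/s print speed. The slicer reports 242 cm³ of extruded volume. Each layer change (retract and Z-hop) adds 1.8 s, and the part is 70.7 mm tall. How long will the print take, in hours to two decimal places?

Line area = 0.18 × 0.52, so 0.0936 mm².
Path length: 242000 mm³ / 0.0936 mm² → 2585470.1 mm.
Time extruding = 2585470.1 / 151 = 17122.3 s.
Number of layers: 70.7 / 0.18 → 393 (rounded up).
Non-print overhead = 393 × 1.8, so 707.4 s.
Total = 17122.3 + 707.4 = 17829.7 s = 4.95 hours.

4.95 hours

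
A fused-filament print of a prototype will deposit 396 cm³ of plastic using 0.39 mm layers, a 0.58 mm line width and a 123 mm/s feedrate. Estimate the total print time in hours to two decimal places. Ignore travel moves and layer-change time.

3.95 hours

Line area = 0.39 × 0.58, so 0.2262 mm².
Path length: 396000 mm³ / 0.2262 mm² → 1750663.1 mm.
Time extruding: 1750663.1 / 123 → 14233 s.
That's 14233 s → 3.95 hours.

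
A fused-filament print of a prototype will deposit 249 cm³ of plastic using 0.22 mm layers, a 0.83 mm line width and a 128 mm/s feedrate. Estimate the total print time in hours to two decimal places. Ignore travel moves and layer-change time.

2.96 hours

Line area = 0.22 × 0.83, so 0.1826 mm².
Total extruded path = 249000/0.1826 = 1363636.4 mm.
Extrusion time = 1363636.4 / 128, so 10653.4 s.
Converting: 10653.4 s = 2.96 hours.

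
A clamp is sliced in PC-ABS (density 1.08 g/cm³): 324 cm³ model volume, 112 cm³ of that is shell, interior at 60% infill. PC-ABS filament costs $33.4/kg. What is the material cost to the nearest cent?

Volume inside the shell = 324 − 112 = 212 cm³.
Infill volume = 0.60 × 212, so 127.2 cm³.
Total extruded: 112 + 127.2 → 239.2 cm³.
Mass = 239.2 × 1.08 = 258.336 g.
At $33.4/kg: 258.336/1000 × 33.4 = $8.63.

$8.63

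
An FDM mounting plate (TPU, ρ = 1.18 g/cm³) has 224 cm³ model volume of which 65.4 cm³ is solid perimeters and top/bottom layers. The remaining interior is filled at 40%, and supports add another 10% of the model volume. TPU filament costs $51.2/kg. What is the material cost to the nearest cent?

Volume inside the shell: 224 − 65.4 → 158.6 cm³.
Infill volume = 0.40 × 158.6 = 63.44 cm³.
Support = 0.10 × 224, so 22.4 cm³.
Deposited volume = 65.4 + 63.44 + 22.4, so 151.24 cm³.
Mass: 151.24 × 1.18 → 178.4632 g.
At $51.2/kg: 178.4632/1000 × 51.2 = $9.14.

$9.14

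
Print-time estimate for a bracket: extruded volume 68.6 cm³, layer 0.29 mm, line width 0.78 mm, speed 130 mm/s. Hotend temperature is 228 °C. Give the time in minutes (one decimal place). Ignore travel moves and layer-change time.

38.9 minutes

Extrusion cross-section: 0.29 × 0.78 → 0.2262 mm².
Path length: 68600 mm³ / 0.2262 mm² → 303271.4 mm.
Extrusion time: 303271.4 / 130 → 2332.9 s.
In the requested units: 2332.9 s = 38.9 minutes.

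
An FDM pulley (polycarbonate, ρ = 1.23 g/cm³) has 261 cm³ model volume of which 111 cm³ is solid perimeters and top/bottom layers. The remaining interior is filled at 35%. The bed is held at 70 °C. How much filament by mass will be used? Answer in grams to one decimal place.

201.1 g

Infill region = 261 − 111, so 150 cm³.
Infill volume = 0.35 × 150, so 52.5 cm³.
Total extruded = 111 + 52.5 = 163.5 cm³.
Mass = 163.5 × 1.23 = 201.105 g.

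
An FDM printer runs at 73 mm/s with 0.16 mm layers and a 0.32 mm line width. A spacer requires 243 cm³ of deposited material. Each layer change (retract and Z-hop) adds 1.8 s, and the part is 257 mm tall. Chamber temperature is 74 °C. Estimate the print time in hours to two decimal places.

Extrusion cross-section = 0.16 × 0.32 = 0.0512 mm².
Path length: 243000 mm³ / 0.0512 mm² → 4746093.8 mm.
Time extruding: 4746093.8 / 73 → 65015 s.
Layer count = ceil(257 / 0.16) = 1607.
Z-hop total = 1607 × 1.8 = 2892.6 s.
Total = 65015 + 2892.6 = 67907.6 s = 18.86 hours.

18.86 hours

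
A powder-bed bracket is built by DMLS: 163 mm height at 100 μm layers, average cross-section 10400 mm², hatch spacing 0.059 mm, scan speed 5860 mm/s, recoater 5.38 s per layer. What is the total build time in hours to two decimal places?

16.06 hours

Layers = ⌈163/0.1⌉ = 1630.
Hatch length per layer = 10400 / 0.059 = 176271.2 mm.
Per-layer scan time: 176271.2 / 5860 → 30.0804 s.
Layer cycle: 30.0804 + 5.38 → 35.4604 s.
Total: 1630 × 35.4604 s = 57800.452 s → 16.06 hours.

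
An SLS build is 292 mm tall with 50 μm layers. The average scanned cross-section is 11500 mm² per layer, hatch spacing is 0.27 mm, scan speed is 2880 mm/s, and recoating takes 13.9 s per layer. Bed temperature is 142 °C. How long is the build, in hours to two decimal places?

Layer count = ceil(292 / 0.05) = 5840.
Scan path per layer = 11500 / 0.27, so 42592.6 mm.
Per-layer scan time = 42592.6 / 2880, so 14.7891 s.
Time per layer = 14.7891 + 13.9 = 28.6891 s.
Total: 5840 × 28.6891 s = 167544.344 s → 46.54 hours.

46.54 hours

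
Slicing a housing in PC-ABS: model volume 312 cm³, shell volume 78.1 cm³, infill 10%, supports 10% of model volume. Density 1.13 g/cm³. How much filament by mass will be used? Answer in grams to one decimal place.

149.9 g

Interior volume = 312 − 78.1 = 233.9 cm³.
Deposited infill = 0.10 × 233.9, so 23.39 cm³.
Support = 0.10 × 312, so 31.2 cm³.
Deposited volume = 78.1 + 23.39 + 31.2 = 132.69 cm³.
Mass = 132.69 × 1.13, so 149.9397 g.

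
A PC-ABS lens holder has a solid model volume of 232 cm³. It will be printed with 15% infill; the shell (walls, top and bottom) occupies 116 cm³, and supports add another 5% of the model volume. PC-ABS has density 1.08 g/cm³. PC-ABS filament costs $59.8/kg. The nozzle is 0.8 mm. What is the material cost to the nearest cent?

Interior volume = 232 − 116 = 116 cm³.
Deposited infill = 0.15 × 116, so 17.4 cm³.
Support: 0.05 × 232 → 11.6 cm³.
Deposited volume: 116 + 17.4 + 11.6 → 145 cm³.
Mass = 145 × 1.08 = 156.6 g.
At $59.8/kg: 156.6/1000 × 59.8 = $9.36.

$9.36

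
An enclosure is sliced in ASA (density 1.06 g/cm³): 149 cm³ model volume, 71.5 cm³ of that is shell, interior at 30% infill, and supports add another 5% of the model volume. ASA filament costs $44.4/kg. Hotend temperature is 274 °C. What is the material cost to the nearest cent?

$4.81

Volume inside the shell: 149 − 71.5 → 77.5 cm³.
Infill volume = 0.30 × 77.5 = 23.25 cm³.
Support = 0.05 × 149 = 7.45 cm³.
Deposited volume: 71.5 + 23.25 + 7.45 → 102.2 cm³.
Mass = 102.2 × 1.06 = 108.332 g.
Cost = 108.332 g / 1000 × $44.4/kg = $4.81.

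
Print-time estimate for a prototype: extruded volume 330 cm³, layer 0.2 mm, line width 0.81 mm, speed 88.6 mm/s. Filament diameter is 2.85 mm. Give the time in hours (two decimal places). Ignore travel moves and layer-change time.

Bead cross-section: 0.2 × 0.81 → 0.162 mm².
Toolpath length = 330 cm³ / 0.162 mm² = 330000 / 0.162 = 2037037 mm.
Print-move time: 2037037 / 88.6 → 22991.4 s.
22991.4 s = 6.39 hours.

6.39 hours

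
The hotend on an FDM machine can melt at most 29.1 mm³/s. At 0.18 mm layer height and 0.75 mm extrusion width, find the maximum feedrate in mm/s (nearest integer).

Extrusion cross-section = 0.18 × 0.75 = 0.135 mm².
Max speed = 29.1 / 0.135 = 215.56 ≈ 216 mm/s.

216 mm/s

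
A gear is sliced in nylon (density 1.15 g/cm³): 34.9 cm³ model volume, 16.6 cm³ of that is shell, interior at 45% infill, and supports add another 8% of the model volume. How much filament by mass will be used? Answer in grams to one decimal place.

Infill region: 34.9 − 16.6 → 18.3 cm³.
Infill volume = 0.45 × 18.3 = 8.235 cm³.
Support = 0.08 × 34.9, so 2.792 cm³.
Deposited volume = 16.6 + 8.235 + 2.792, so 27.627 cm³.
Mass: 27.627 × 1.15 → 31.77105 g.

31.8 g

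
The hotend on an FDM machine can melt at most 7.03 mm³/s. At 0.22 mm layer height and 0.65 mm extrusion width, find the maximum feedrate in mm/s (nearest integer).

Extrusion cross-section = 0.22 × 0.65 = 0.143 mm².
v_max = Q/A = 7.03/0.143 = 49.16 mm/s → 49 mm/s.

49 mm/s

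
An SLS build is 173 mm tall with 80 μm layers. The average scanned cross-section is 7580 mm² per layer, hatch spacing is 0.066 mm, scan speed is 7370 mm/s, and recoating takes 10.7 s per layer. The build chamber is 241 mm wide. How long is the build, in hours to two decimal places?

Layers = ⌈173/0.08⌉ = 2163.
Scan path per layer = 7580 / 0.066 = 114848.5 mm.
Per-layer scan time = 114848.5 / 7370, so 15.5832 s.
Per-layer time = 15.5832 + 10.7, so 26.2832 s.
Total: 2163 × 26.2832 s = 56850.5616 s → 15.79 hours.

15.79 hours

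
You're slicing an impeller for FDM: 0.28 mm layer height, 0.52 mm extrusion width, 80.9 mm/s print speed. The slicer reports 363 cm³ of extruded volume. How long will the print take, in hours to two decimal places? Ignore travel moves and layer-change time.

Line area = 0.28 × 0.52, so 0.1456 mm².
Toolpath length = 363 cm³ / 0.1456 mm² = 363000 / 0.1456 = 2493131.9 mm.
Extrusion time = 2493131.9 / 80.9, so 30817.5 s.
30817.5 s = 8.56 hours.

8.56 hours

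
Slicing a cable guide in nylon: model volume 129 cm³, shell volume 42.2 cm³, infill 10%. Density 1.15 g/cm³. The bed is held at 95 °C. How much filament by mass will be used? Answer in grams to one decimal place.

58.5 g

Volume inside the shell = 129 − 42.2 = 86.8 cm³.
Infill volume = 0.10 × 86.8 = 8.68 cm³.
Total extruded: 42.2 + 8.68 → 50.88 cm³.
Mass = 50.88 × 1.15, so 58.512 g.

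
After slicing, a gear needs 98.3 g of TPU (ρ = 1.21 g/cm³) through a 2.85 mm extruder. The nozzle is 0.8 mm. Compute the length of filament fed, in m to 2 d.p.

12.73 m

Extruded volume: 98.3/1.21 = 81.2397 cm³ (81239.7 mm³).
A = π r² = π × 1.425² = 6.3794 mm².
L = V/A = 81239.7/6.3794 = 12734.69 mm → 12.73 m.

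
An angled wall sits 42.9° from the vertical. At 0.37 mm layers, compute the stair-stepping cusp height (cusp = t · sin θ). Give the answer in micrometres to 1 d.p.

h_c = t·sin θ = 0.37 × 0.6807 = 0.251859 mm (251.9 μm).

251.9 μm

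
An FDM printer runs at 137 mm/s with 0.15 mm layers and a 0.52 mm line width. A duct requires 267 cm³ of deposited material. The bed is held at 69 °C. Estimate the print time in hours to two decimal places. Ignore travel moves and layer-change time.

6.94 hours

Line area = 0.15 × 0.52 = 0.078 mm².
Total extruded path = 267000/0.078 = 3423076.9 mm.
Print-move time = 3423076.9 / 137 = 24986 s.
In the requested units: 24986 s = 6.94 hours.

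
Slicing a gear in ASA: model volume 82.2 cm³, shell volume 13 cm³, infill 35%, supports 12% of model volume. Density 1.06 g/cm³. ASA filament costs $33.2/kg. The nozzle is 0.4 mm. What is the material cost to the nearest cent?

Interior volume = 82.2 − 13 = 69.2 cm³.
Infill volume = 0.35 × 69.2, so 24.22 cm³.
Support = 0.12 × 82.2, so 9.864 cm³.
Total printed volume = 13 + 24.22 + 9.864 = 47.084 cm³.
Mass = 47.084 × 1.06 = 49.90904 g.
At $33.2/kg: 49.90904/1000 × 33.2 = $1.66.

$1.66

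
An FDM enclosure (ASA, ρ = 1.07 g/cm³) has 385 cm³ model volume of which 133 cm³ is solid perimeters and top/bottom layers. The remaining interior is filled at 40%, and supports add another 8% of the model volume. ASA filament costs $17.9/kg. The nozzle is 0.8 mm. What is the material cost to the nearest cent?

Volume inside the shell: 385 − 133 → 252 cm³.
Infill deposited = 0.40 × 252, so 100.8 cm³.
Support = 0.08 × 385 = 30.8 cm³.
Total extruded: 133 + 100.8 + 30.8 → 264.6 cm³.
Mass: 264.6 × 1.07 → 283.122 g.
Cost = 283.122 g / 1000 × $17.9/kg = $5.07.

$5.07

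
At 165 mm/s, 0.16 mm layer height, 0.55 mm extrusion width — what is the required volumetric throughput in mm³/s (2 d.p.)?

14.52

A = 0.16 × 0.55 = 0.088 mm².
Q = v·A = 165 × 0.088 = 14.52 mm³/s.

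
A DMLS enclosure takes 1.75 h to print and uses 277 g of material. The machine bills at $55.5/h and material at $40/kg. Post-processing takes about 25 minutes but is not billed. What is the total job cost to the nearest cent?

Machine cost: 55.5 × 1.75 → $97.125.
Feedstock cost = 40 × 277/1000, so $11.08.
Total = 97.125 + 11.08 = 108.205 ≈ $108.21.

$108.21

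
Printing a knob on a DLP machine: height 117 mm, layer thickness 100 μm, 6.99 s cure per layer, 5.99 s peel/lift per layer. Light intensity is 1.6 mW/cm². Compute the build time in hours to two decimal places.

Number of layers: 117 / 0.1 → 1170 (rounded up).
Cycle time: 6.99 + 5.99 → 12.98 s.
Total = 1170 × 12.98 = 15186.6 s = 4.22 hours.

4.22 hours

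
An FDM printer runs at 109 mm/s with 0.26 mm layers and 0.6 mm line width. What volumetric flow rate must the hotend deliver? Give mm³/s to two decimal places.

Extrusion cross-section = 0.26 × 0.6, so 0.156 mm².
Q = v·A = 109 × 0.156 = 17.00 mm³/s.

17.00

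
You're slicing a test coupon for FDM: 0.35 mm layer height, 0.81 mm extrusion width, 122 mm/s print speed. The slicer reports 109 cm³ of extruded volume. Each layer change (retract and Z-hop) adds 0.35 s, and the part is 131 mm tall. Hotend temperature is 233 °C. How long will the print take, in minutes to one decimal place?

54.7 minutes

Extrusion cross-section = 0.35 × 0.81 = 0.2835 mm².
Path length: 109000 mm³ / 0.2835 mm² → 384479.7 mm.
Print-move time = 384479.7 / 122, so 3151.5 s.
Number of layers: 131 / 0.35 → 375 (rounded up).
Non-print overhead = 375 × 0.35, so 131.25 s.
Total = 3151.5 + 131.25 = 3282.75 s = 54.7 minutes.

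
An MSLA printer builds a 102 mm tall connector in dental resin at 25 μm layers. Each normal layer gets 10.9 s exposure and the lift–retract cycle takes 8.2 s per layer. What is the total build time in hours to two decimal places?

21.65 hours

Layers = ⌈102/0.025⌉ = 4080.
Each layer takes: 10.9 + 8.2 → 19.1 s.
Total = 4080 × 19.1 = 77928 s = 21.65 hours.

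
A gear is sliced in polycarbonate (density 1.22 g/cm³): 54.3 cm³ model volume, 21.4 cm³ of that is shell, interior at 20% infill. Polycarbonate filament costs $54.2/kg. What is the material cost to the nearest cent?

Volume inside the shell = 54.3 − 21.4, so 32.9 cm³.
Deposited infill = 0.20 × 32.9 = 6.58 cm³.
Total extruded: 21.4 + 6.58 → 27.98 cm³.
Mass = 27.98 × 1.22, so 34.1356 g.
Cost = 34.1356 g / 1000 × $54.2/kg = $1.85.

$1.85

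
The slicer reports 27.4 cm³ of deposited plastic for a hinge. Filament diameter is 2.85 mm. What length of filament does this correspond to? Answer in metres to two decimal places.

4.30 m

A = π r² = π × 1.425² = 6.3794 mm².
L = 27400 mm³ / 6.3794 mm² = 4295.07 mm, i.e. 4.30 m.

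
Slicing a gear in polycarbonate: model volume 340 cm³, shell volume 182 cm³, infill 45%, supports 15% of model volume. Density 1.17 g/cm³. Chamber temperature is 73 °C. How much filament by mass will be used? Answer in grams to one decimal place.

355.8 g

Infill region = 340 − 182 = 158 cm³.
Infill volume = 0.45 × 158 = 71.1 cm³.
Support = 0.15 × 340, so 51 cm³.
Deposited volume: 182 + 71.1 + 51 → 304.1 cm³.
Mass = 304.1 × 1.17 = 355.797 g.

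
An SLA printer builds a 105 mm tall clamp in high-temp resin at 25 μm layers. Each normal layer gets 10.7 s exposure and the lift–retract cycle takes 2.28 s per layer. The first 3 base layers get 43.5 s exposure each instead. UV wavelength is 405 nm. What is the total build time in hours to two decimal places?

Layer count = ceil(105 / 0.025) = 4200.
Base layers = 3 × (43.5 + 2.28), so 137.34 s.
Remaining layers = 4197 × (10.7 + 2.28), so 54477.06 s.
Sum: 137.34 + 54477.06 = 54614.4 s → 15.17 hours.

15.17 hours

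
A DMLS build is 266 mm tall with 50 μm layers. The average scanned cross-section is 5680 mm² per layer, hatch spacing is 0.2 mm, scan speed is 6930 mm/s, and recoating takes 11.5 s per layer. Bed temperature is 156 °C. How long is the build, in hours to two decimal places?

23.05 hours

Number of layers: 266 / 0.05 → 5320 (rounded up).
Per-layer scan distance = 5680 / 0.2 = 28400 mm.
Scan time per layer = 28400 / 6930 = 4.0981 s.
Layer cycle: 4.0981 + 11.5 → 15.5981 s.
5320 layers × 15.5981 s/layer = 82981.892 s, i.e. 23.05 hours.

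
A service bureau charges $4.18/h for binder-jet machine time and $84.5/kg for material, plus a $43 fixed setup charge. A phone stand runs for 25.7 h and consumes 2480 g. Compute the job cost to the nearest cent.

$359.99

Machine-time cost = 4.18 × 25.7 = $107.426.
Material cost = 84.5 × 2480/1000 = $209.56.
Total = 107.426 + 209.56 + 43 = 359.986 ≈ $359.99.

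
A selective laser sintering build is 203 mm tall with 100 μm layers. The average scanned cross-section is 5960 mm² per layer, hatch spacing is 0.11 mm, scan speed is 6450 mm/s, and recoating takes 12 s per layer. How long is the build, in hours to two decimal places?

11.50 hours

Number of layers: 203 / 0.1 → 2030 (rounded up).
Hatch length per layer = 5960 / 0.11, so 54181.8 mm.
Per-layer scan time: 54181.8 / 6450 → 8.4003 s.
Time per layer = 8.4003 + 12 = 20.4003 s.
Build time = 2030 × 20.4003 = 41412.609 s = 11.50 hours.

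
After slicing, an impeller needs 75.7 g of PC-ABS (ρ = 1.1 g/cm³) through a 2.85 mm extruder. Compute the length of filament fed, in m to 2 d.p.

Extruded volume: 75.7/1.1 = 68.8182 cm³ (68818.2 mm³).
Cross-section of 2.85 mm filament: π·(2.85/2)² = 6.3794 mm².
Length = 68818.2 / 6.3794 = 10787.57 mm = 10.79 m.

10.79 m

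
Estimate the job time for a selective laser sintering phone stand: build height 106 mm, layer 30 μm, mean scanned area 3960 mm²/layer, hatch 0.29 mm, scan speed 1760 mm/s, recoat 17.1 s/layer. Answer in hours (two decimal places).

24.40 hours

Number of layers: 106 / 0.03 → 3534 (rounded up).
Per-layer scan distance: 3960 / 0.29 → 13655.2 mm.
Scan time per layer: 13655.2 / 1760 → 7.7586 s.
Per-layer time = 7.7586 + 17.1, so 24.8586 s.
Build time = 3534 × 24.8586 = 87850.2924 s = 24.40 hours.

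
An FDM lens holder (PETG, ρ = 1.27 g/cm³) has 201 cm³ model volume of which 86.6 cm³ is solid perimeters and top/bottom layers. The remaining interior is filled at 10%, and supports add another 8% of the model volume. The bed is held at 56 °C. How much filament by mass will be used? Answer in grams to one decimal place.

144.9 g

Volume inside the shell = 201 − 86.6 = 114.4 cm³.
Infill volume = 0.10 × 114.4, so 11.44 cm³.
Support: 0.08 × 201 → 16.08 cm³.
Total extruded = 86.6 + 11.44 + 16.08 = 114.12 cm³.
Mass: 114.12 × 1.27 → 144.9324 g.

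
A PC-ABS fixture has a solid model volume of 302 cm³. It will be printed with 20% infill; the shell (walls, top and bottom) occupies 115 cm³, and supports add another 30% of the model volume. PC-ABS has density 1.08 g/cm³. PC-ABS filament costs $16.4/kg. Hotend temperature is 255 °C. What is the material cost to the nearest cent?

$4.30

Infill region: 302 − 115 → 187 cm³.
Infill volume = 0.20 × 187 = 37.4 cm³.
Support = 0.30 × 302, so 90.6 cm³.
Total extruded: 115 + 37.4 + 90.6 → 243 cm³.
Mass = 243 × 1.08, so 262.44 g.
At $16.4/kg: 262.44/1000 × 16.4 = $4.30.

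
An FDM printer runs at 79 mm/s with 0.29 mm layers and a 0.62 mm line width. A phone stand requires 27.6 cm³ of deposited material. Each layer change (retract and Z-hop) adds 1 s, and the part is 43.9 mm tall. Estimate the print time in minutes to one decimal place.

34.9 minutes

Extrusion cross-section: 0.29 × 0.62 → 0.1798 mm².
Total extruded path = 27600/0.1798 = 153503.9 mm.
Extrusion time: 153503.9 / 79 → 1943.1 s.
Layers = ⌈43.9/0.29⌉ = 152.
Non-print overhead = 152 × 1, so 152 s.
Altogether 1943.1 + 152 = 2095.1 s, i.e. 34.9 minutes.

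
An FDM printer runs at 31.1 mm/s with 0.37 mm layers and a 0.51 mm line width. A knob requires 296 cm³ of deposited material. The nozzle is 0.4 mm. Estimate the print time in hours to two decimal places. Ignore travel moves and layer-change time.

Extrusion cross-section = 0.37 × 0.51 = 0.1887 mm².
Path length: 296000 mm³ / 0.1887 mm² → 1568627.5 mm.
Extrusion time: 1568627.5 / 31.1 → 50438.2 s.
50438.2 s = 14.01 hours.

14.01 hours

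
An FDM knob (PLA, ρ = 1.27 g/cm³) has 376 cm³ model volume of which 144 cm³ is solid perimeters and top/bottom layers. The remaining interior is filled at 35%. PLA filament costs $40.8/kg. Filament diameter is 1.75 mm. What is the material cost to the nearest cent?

$11.67

Infill region = 376 − 144, so 232 cm³.
Infill volume = 0.35 × 232 = 81.2 cm³.
Total extruded: 144 + 81.2 → 225.2 cm³.
Mass = 225.2 × 1.27, so 286.004 g.
Cost = 286.004 g / 1000 × $40.8/kg = $11.67.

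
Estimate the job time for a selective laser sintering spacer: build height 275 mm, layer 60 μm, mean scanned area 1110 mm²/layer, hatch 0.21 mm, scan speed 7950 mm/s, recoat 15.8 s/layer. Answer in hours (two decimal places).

20.97 hours

Layers = ⌈275/0.06⌉ = 4584.
Scan path per layer: 1110 / 0.21 → 5285.7 mm.
Per-layer scan time: 5285.7 / 7950 → 0.6649 s.
Layer cycle = 0.6649 + 15.8, so 16.4649 s.
Build time = 4584 × 16.4649 = 75475.1016 s = 20.97 hours.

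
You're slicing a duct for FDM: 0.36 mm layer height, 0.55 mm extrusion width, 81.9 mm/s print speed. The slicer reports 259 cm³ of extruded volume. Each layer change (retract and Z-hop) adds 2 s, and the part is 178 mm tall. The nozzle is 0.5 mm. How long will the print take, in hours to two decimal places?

Line area = 0.36 × 0.55, so 0.198 mm².
Toolpath length = 259 cm³ / 0.198 mm² = 259000 / 0.198 = 1308080.8 mm.
Time extruding = 1308080.8 / 81.9, so 15971.7 s.
Number of layers: 178 / 0.36 → 495 (rounded up).
Layer-change overhead = 495 × 2, so 990 s.
Total = 15971.7 + 990 = 16961.7 s = 4.71 hours.

4.71 hours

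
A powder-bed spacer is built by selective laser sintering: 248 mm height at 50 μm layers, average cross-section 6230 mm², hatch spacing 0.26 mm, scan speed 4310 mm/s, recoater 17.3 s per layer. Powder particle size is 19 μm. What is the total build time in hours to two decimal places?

Number of layers: 248 / 0.05 → 4960 (rounded up).
Hatch length per layer = 6230 / 0.26, so 23961.5 mm.
Scan time per layer: 23961.5 / 4310 → 5.5595 s.
Layer cycle: 5.5595 + 17.3 → 22.8595 s.
Build time = 4960 × 22.8595 = 113383.12 s = 31.50 hours.

31.50 hours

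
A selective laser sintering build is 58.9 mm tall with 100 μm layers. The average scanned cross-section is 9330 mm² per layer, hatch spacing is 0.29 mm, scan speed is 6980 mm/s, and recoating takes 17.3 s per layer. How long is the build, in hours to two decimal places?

Layer count = ceil(58.9 / 0.1) = 589.
Per-layer scan distance = 9330 / 0.29, so 32172.4 mm.
Scan time per layer = 32172.4 / 6980 = 4.6092 s.
Time per layer: 4.6092 + 17.3 → 21.9092 s.
Build time = 589 × 21.9092 = 12904.5188 s = 3.58 hours.

3.58 hours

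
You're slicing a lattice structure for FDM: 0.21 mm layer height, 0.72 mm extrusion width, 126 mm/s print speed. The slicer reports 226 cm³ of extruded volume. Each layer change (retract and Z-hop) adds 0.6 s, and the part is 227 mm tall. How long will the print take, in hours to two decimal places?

3.48 hours

Line area = 0.21 × 0.72 = 0.1512 mm².
Toolpath length = 226 cm³ / 0.1512 mm² = 226000 / 0.1512 = 1494709 mm.
Time extruding = 1494709 / 126, so 11862.8 s.
Layers = ⌈227/0.21⌉ = 1081.
Layer-change overhead = 1081 × 0.6, so 648.6 s.
Altogether 11862.8 + 648.6 = 12511.4 s, i.e. 3.48 hours.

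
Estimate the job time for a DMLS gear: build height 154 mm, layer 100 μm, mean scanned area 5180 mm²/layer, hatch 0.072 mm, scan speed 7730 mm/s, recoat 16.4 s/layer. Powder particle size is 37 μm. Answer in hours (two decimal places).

Layers = ⌈154/0.1⌉ = 1540.
Hatch length per layer: 5180 / 0.072 → 71944.4 mm.
Laser time per layer: 71944.4 / 7730 → 9.3072 s.
Time per layer: 9.3072 + 16.4 → 25.7072 s.
Build time = 1540 × 25.7072 = 39589.088 s = 11.00 hours.

11.00 hours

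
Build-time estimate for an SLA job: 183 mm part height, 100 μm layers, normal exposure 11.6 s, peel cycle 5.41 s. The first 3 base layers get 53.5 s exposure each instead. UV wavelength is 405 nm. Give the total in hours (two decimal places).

8.68 hours

Layer count = ceil(183 / 0.1) = 1830.
Base layers: 3 × (53.5 + 5.41) → 176.73 s.
Remaining layers = 1827 × (11.6 + 5.41), so 31077.27 s.
Sum: 176.73 + 31077.27 = 31254 s → 8.68 hours.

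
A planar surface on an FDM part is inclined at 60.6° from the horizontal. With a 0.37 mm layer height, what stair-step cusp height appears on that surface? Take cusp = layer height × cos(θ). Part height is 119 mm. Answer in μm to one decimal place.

181.6 μm

Cusp = layer height × cos(60.6°) = 0.37 × 0.4909 = 0.181633 mm = 181.6 μm.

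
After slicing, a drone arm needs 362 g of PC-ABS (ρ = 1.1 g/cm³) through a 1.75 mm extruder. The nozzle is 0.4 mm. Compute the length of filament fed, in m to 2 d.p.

Extruded volume: 362/1.1 = 329.0909 cm³ (329090.9 mm³).
Filament cross-section = π × (1.75/2)² = 2.4053 mm².
L = V/A = 329090.9/2.4053 = 136819.07 mm → 136.82 m.

136.82 m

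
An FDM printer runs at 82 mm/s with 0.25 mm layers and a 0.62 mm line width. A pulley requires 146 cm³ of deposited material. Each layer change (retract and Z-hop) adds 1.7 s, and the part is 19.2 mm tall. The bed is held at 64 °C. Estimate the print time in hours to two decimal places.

Extrusion cross-section: 0.25 × 0.62 → 0.155 mm².
Path length: 146000 mm³ / 0.155 mm² → 941935.5 mm.
Print-move time = 941935.5 / 82, so 11487 s.
Layers = ⌈19.2/0.25⌉ = 77.
Layer-change overhead = 77 × 1.7 = 130.9 s.
Total = 11487 + 130.9 = 11617.9 s = 3.23 hours.

3.23 hours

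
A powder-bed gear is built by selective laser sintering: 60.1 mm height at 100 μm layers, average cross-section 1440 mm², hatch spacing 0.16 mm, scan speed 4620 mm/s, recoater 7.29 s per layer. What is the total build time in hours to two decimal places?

1.54 hours

Layer count = ceil(60.1 / 0.1) = 601.
Per-layer scan distance: 1440 / 0.16 → 9000 mm.
Scan time per layer = 9000 / 4620, so 1.9481 s.
Time per layer = 1.9481 + 7.29, so 9.2381 s.
Build time = 601 × 9.2381 = 5552.0981 s = 1.54 hours.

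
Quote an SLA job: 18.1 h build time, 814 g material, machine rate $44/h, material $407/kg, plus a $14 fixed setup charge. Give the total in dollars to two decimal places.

$1141.70

Machine-time cost = 44 × 18.1 = $796.40.
Material charge = 407 × 814/1000, so $331.298.
Total = 796.40 + 331.298 + 14 = 1141.698 ≈ $1141.70.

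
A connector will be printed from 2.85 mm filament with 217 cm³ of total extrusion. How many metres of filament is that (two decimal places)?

Filament cross-section = π × (2.85/2)² = 6.3794 mm².
Length = 217 cm³ / 6.3794 mm² = 217000 / 6.3794 = 34015.74 mm = 34.02 m.

34.02 m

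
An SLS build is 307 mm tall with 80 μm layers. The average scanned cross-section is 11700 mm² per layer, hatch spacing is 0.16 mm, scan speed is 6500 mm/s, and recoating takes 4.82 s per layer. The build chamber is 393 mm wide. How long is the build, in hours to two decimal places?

17.13 hours

Layers = ⌈307/0.08⌉ = 3838.
Hatch length per layer = 11700 / 0.16, so 73125 mm.
Per-layer scan time = 73125 / 6500 = 11.25 s.
Layer cycle = 11.25 + 4.82, so 16.07 s.
Total: 3838 × 16.07 s = 61676.66 s → 17.13 hours.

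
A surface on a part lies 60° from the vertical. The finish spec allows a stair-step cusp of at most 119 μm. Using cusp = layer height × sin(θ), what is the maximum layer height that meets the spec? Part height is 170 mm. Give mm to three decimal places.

Layer height = cusp / sin(60°) = 0.119 / 0.8660 = 0.137 mm.

0.137 mm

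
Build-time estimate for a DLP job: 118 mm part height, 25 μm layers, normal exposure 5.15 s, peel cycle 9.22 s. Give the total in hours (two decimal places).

Layer count = ceil(118 / 0.025) = 4720.
Per-layer time = 5.15 + 9.22, so 14.37 s.
Total = 4720 × 14.37 = 67826.4 s = 18.84 hours.

18.84 hours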